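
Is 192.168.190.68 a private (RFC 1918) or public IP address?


RFC 1918 private ranges:
  10.0.0.0/8 (10.0.0.0 - 10.255.255.255)
  172.16.0.0/12 (172.16.0.0 - 172.31.255.255)
  192.168.0.0/16 (192.168.0.0 - 192.168.255.255)
Private (in 192.168.0.0/16)


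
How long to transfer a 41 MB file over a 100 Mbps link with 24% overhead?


Effective throughput = 100 * (1 - 24/100) = 76 Mbps
File size in Mb = 41 * 8 = 328 Mb
Time = 328 / 76
Time = 4.3158 seconds


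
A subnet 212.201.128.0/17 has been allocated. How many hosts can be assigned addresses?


Host bits = 32 - 17 = 15
Total addresses = 2^15 = 32768
Usable = total - 2 (network and broadcast)
Usable hosts: 32766


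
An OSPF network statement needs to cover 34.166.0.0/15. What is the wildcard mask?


Subnet mask: 255.254.0.0
Wildcard = 255.255.255.255 - subnet mask
255 - 255 = 0
255 - 254 = 1
255 - 0 = 255
255 - 0 = 255
Wildcard: 0.1.255.255


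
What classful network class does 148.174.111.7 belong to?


First octet: 148
Binary: 10010100
10xxxxxx -> Class B (128-191)
Class B, default mask 255.255.0.0 (/16)


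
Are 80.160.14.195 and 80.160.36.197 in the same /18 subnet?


Mask: 255.255.192.0
80.160.14.195 AND mask = 80.160.0.0
80.160.36.197 AND mask = 80.160.0.0
Yes, same subnet (80.160.0.0)


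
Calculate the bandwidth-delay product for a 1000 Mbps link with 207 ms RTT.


BDP = bandwidth * RTT
= 1000 Mbps * 207 ms
= 1000 * 1e6 * 207 / 1000 bits
= 207000000 bits
= 25875000 bytes
= 25268.5547 KB
BDP = 207000000 bits (25875000 bytes)


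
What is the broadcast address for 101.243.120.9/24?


Network: 101.243.120.0/24
Host bits = 8
Set all host bits to 1:
Broadcast: 101.243.120.255


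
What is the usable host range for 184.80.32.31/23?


Network: 184.80.32.0
Broadcast: 184.80.33.255
First usable = network + 1
Last usable = broadcast - 1
Range: 184.80.32.1 to 184.80.33.254


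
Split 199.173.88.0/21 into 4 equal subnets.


New prefix = 21 + 2 = 23
Each subnet has 512 addresses
  199.173.88.0/23
  199.173.90.0/23
  199.173.92.0/23
  199.173.94.0/23
Subnets: 199.173.88.0/23, 199.173.90.0/23, 199.173.92.0/23, 199.173.94.0/23


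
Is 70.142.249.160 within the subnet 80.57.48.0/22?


Subnet network: 80.57.48.0
Test IP AND mask: 70.142.248.0
No, 70.142.249.160 is not in 80.57.48.0/22


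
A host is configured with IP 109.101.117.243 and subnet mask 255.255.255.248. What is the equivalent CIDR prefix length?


Binary: 11111111.11111111.11111111.11111000
Count leading 1s
Prefix: /29


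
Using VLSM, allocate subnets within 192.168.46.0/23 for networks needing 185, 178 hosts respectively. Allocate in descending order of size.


185 hosts -> /24 (254 usable): 192.168.46.0/24
178 hosts -> /24 (254 usable): 192.168.47.0/24
Allocation: 192.168.46.0/24 (185 hosts, 254 usable); 192.168.47.0/24 (178 hosts, 254 usable)


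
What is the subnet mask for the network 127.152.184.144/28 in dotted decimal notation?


/28 means 28 network bits, 4 host bits
Binary: 11111111111111111111111111110000
Mask: 255.255.255.240


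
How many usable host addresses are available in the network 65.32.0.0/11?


Host bits = 32 - 11 = 21
Total addresses = 2^21 = 2097152
Usable = total - 2 (network and broadcast)
Usable hosts: 2097150


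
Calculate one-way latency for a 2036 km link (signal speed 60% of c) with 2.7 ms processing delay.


Speed = 0.6 * 3e5 km/s = 180000 km/s
Propagation delay = 2036 / 180000 = 0.0113 s = 11.3111 ms
Processing delay = 2.7 ms
Total one-way latency = 14.0111 ms


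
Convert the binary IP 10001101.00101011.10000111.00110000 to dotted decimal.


10001101 = 141
00101011 = 43
10000111 = 135
00110000 = 48
IP: 141.43.135.48


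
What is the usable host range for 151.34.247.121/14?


Network: 151.32.0.0
Broadcast: 151.35.255.255
First usable = network + 1
Last usable = broadcast - 1
Range: 151.32.0.1 to 151.35.255.254


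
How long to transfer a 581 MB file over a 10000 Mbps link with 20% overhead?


Effective throughput = 10000 * (1 - 20/100) = 8000 Mbps
File size in Mb = 581 * 8 = 4648 Mb
Time = 4648 / 8000
Time = 0.581 seconds


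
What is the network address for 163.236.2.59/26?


IP:   10100011.11101100.00000010.00111011
Mask: 11111111.11111111.11111111.11000000
AND operation:
Net:  10100011.11101100.00000010.00000000
Network: 163.236.2.0/26


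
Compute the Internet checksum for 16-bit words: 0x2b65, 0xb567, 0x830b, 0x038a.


Sum all words (with carry folding):
+ 0x2b65 = 0x2b65
+ 0xb567 = 0xe0cc
+ 0x830b = 0x63d8
+ 0x038a = 0x6762
One's complement: ~0x6762
Checksum = 0x989d


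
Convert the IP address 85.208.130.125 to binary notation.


85 = 01010101
208 = 11010000
130 = 10000010
125 = 01111101
Binary: 01010101.11010000.10000010.01111101


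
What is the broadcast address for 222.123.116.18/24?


Network: 222.123.116.0/24
Host bits = 8
Set all host bits to 1:
Broadcast: 222.123.116.255


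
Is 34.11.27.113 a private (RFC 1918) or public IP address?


RFC 1918 private ranges:
  10.0.0.0/8 (10.0.0.0 - 10.255.255.255)
  172.16.0.0/12 (172.16.0.0 - 172.31.255.255)
  192.168.0.0/16 (192.168.0.0 - 192.168.255.255)
Public (not in any RFC 1918 range)


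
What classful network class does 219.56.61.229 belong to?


First octet: 219
Binary: 11011011
110xxxxx -> Class C (192-223)
Class C, default mask 255.255.255.0 (/24)


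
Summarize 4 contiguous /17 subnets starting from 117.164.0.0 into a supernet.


Original prefix: /17
Number of subnets: 4 = 2^2
New prefix = 17 - 2 = 15
Supernet: 117.164.0.0/15


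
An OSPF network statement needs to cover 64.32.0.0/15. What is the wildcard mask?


Subnet mask: 255.254.0.0
Wildcard = 255.255.255.255 - subnet mask
255 - 255 = 0
255 - 254 = 1
255 - 0 = 255
255 - 0 = 255
Wildcard: 0.1.255.255


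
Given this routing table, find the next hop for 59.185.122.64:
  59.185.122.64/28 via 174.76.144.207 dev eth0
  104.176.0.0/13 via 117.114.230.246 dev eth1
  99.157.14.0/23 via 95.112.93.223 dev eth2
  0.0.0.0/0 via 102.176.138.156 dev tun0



Longest prefix match for 59.185.122.64:
  /28 59.185.122.64: MATCH
  /13 104.176.0.0: no
  /23 99.157.14.0: no
  /0 0.0.0.0: MATCH
Selected: next-hop 174.76.144.207 via eth0 (matched /28)


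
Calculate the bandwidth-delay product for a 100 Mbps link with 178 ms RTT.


BDP = bandwidth * RTT
= 100 Mbps * 178 ms
= 100 * 1e6 * 178 / 1000 bits
= 17800000 bits
= 2225000 bytes
= 2172.8516 KB
BDP = 17800000 bits (2225000 bytes)


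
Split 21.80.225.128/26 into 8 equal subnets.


New prefix = 26 + 3 = 29
Each subnet has 8 addresses
  21.80.225.128/29
  21.80.225.136/29
  21.80.225.144/29
  21.80.225.152/29
  21.80.225.160/29
  21.80.225.168/29
  21.80.225.176/29
  21.80.225.184/29
Subnets: 21.80.225.128/29, 21.80.225.136/29, 21.80.225.144/29, 21.80.225.152/29, 21.80.225.160/29, 21.80.225.168/29, 21.80.225.176/29, 21.80.225.184/29


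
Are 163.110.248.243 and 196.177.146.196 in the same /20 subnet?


Mask: 255.255.240.0
163.110.248.243 AND mask = 163.110.240.0
196.177.146.196 AND mask = 196.177.144.0
No, different subnets (163.110.240.0 vs 196.177.144.0)


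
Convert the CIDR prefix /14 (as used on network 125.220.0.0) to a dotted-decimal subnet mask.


/14 means 14 network bits, 18 host bits
Binary: 11111111111111000000000000000000
Mask: 255.252.0.0


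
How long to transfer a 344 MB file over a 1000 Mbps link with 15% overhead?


Effective throughput = 1000 * (1 - 15/100) = 850 Mbps
File size in Mb = 344 * 8 = 2752 Mb
Time = 2752 / 850
Time = 3.2376 seconds


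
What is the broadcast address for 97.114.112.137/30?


Network: 97.114.112.136/30
Host bits = 2
Set all host bits to 1:
Broadcast: 97.114.112.139


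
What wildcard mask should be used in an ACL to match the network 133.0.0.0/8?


Subnet mask: 255.0.0.0
Wildcard = 255.255.255.255 - subnet mask
255 - 255 = 0
255 - 0 = 255
255 - 0 = 255
255 - 0 = 255
Wildcard: 0.255.255.255


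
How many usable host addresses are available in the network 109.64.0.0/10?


Host bits = 32 - 10 = 22
Total addresses = 2^22 = 4194304
Usable = total - 2 (network and broadcast)
Usable hosts: 4194302


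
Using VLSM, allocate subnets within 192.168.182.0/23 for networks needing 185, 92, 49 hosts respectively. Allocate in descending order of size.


185 hosts -> /24 (254 usable): 192.168.182.0/24
92 hosts -> /25 (126 usable): 192.168.183.0/25
49 hosts -> /26 (62 usable): 192.168.183.128/26
Allocation: 192.168.182.0/24 (185 hosts, 254 usable); 192.168.183.0/25 (92 hosts, 126 usable); 192.168.183.128/26 (49 hosts, 62 usable)


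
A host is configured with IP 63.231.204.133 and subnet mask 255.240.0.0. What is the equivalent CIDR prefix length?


Binary: 11111111.11110000.00000000.00000000
Count leading 1s
Prefix: /12


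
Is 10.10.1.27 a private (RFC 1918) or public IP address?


RFC 1918 private ranges:
  10.0.0.0/8 (10.0.0.0 - 10.255.255.255)
  172.16.0.0/12 (172.16.0.0 - 172.31.255.255)
  192.168.0.0/16 (192.168.0.0 - 192.168.255.255)
Private (in 10.0.0.0/8)


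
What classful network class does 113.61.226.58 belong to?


First octet: 113
Binary: 01110001
0xxxxxxx -> Class A (1-126)
Class A, default mask 255.0.0.0 (/8)


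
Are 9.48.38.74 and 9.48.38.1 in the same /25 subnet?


Mask: 255.255.255.128
9.48.38.74 AND mask = 9.48.38.0
9.48.38.1 AND mask = 9.48.38.0
Yes, same subnet (9.48.38.0)


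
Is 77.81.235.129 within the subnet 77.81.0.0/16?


Subnet network: 77.81.0.0
Test IP AND mask: 77.81.0.0
Yes, 77.81.235.129 is in 77.81.0.0/16


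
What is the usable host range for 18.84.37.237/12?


Network: 18.80.0.0
Broadcast: 18.95.255.255
First usable = network + 1
Last usable = broadcast - 1
Range: 18.80.0.1 to 18.95.255.254


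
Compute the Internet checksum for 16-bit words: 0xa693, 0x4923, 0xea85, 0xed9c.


Sum all words (with carry folding):
+ 0xa693 = 0xa693
+ 0x4923 = 0xefb6
+ 0xea85 = 0xda3c
+ 0xed9c = 0xc7d9
One's complement: ~0xc7d9
Checksum = 0x3826


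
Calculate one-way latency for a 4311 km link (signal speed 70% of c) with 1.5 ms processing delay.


Speed = 0.7 * 3e5 km/s = 210000 km/s
Propagation delay = 4311 / 210000 = 0.0205 s = 20.5286 ms
Processing delay = 1.5 ms
Total one-way latency = 22.0286 ms


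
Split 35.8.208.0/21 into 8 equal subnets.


New prefix = 21 + 3 = 24
Each subnet has 256 addresses
  35.8.208.0/24
  35.8.209.0/24
  35.8.210.0/24
  35.8.211.0/24
  35.8.212.0/24
  35.8.213.0/24
  35.8.214.0/24
  35.8.215.0/24
Subnets: 35.8.208.0/24, 35.8.209.0/24, 35.8.210.0/24, 35.8.211.0/24, 35.8.212.0/24, 35.8.213.0/24, 35.8.214.0/24, 35.8.215.0/24


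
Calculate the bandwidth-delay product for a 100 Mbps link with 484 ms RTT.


BDP = bandwidth * RTT
= 100 Mbps * 484 ms
= 100 * 1e6 * 484 / 1000 bits
= 48400000 bits
= 6050000 bytes
= 5908.2031 KB
BDP = 48400000 bits (6050000 bytes)


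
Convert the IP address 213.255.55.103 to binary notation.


213 = 11010101
255 = 11111111
55 = 00110111
103 = 01100111
Binary: 11010101.11111111.00110111.01100111


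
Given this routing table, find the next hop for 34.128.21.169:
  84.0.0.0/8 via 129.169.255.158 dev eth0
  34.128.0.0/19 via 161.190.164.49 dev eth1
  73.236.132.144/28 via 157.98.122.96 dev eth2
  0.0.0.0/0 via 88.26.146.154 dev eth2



Longest prefix match for 34.128.21.169:
  /8 84.0.0.0: no
  /19 34.128.0.0: MATCH
  /28 73.236.132.144: no
  /0 0.0.0.0: MATCH
Selected: next-hop 161.190.164.49 via eth1 (matched /19)


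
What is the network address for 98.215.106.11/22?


IP:   01100010.11010111.01101010.00001011
Mask: 11111111.11111111.11111100.00000000
AND operation:
Net:  01100010.11010111.01101000.00000000
Network: 98.215.104.0/22


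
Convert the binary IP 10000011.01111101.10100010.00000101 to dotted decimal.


10000011 = 131
01111101 = 125
10100010 = 162
00000101 = 5
IP: 131.125.162.5


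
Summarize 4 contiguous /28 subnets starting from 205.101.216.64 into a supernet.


Original prefix: /28
Number of subnets: 4 = 2^2
New prefix = 28 - 2 = 26
Supernet: 205.101.216.64/26


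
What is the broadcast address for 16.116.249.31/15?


Network: 16.116.0.0/15
Host bits = 17
Set all host bits to 1:
Broadcast: 16.117.255.255


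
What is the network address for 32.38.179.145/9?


IP:   00100000.00100110.10110011.10010001
Mask: 11111111.10000000.00000000.00000000
AND operation:
Net:  00100000.00000000.00000000.00000000
Network: 32.0.0.0/9


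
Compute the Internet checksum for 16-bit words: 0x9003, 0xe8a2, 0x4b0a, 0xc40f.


Sum all words (with carry folding):
+ 0x9003 = 0x9003
+ 0xe8a2 = 0x78a6
+ 0x4b0a = 0xc3b0
+ 0xc40f = 0x87c0
One's complement: ~0x87c0
Checksum = 0x783f


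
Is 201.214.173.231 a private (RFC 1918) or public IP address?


RFC 1918 private ranges:
  10.0.0.0/8 (10.0.0.0 - 10.255.255.255)
  172.16.0.0/12 (172.16.0.0 - 172.31.255.255)
  192.168.0.0/16 (192.168.0.0 - 192.168.255.255)
Public (not in any RFC 1918 range)


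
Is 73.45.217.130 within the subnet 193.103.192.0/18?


Subnet network: 193.103.192.0
Test IP AND mask: 73.45.192.0
No, 73.45.217.130 is not in 193.103.192.0/18


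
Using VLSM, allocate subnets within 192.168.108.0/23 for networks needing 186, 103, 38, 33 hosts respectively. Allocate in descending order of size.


186 hosts -> /24 (254 usable): 192.168.108.0/24
103 hosts -> /25 (126 usable): 192.168.109.0/25
38 hosts -> /26 (62 usable): 192.168.109.128/26
33 hosts -> /26 (62 usable): 192.168.109.192/26
Allocation: 192.168.108.0/24 (186 hosts, 254 usable); 192.168.109.0/25 (103 hosts, 126 usable); 192.168.109.128/26 (38 hosts, 62 usable); 192.168.109.192/26 (33 hosts, 62 usable)


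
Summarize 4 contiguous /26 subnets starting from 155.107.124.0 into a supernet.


Original prefix: /26
Number of subnets: 4 = 2^2
New prefix = 26 - 2 = 24
Supernet: 155.107.124.0/24


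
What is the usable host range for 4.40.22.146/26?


Network: 4.40.22.128
Broadcast: 4.40.22.191
First usable = network + 1
Last usable = broadcast - 1
Range: 4.40.22.129 to 4.40.22.190


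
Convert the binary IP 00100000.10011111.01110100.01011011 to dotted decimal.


00100000 = 32
10011111 = 159
01110100 = 116
01011011 = 91
IP: 32.159.116.91


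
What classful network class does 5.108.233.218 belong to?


First octet: 5
Binary: 00000101
0xxxxxxx -> Class A (1-126)
Class A, default mask 255.0.0.0 (/8)


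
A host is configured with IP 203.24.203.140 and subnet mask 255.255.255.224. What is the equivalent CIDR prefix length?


Binary: 11111111.11111111.11111111.11100000
Count leading 1s
Prefix: /27


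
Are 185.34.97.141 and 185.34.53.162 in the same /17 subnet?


Mask: 255.255.128.0
185.34.97.141 AND mask = 185.34.0.0
185.34.53.162 AND mask = 185.34.0.0
Yes, same subnet (185.34.0.0)


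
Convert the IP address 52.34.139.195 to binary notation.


52 = 00110100
34 = 00100010
139 = 10001011
195 = 11000011
Binary: 00110100.00100010.10001011.11000011


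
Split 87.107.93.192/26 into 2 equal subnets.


New prefix = 26 + 1 = 27
Each subnet has 32 addresses
  87.107.93.192/27
  87.107.93.224/27
Subnets: 87.107.93.192/27, 87.107.93.224/27


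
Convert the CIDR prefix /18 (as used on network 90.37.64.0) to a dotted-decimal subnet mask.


/18 means 18 network bits, 14 host bits
Binary: 11111111111111111100000000000000
Mask: 255.255.192.0


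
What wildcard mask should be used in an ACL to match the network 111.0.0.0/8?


Subnet mask: 255.0.0.0
Wildcard = 255.255.255.255 - subnet mask
255 - 255 = 0
255 - 0 = 255
255 - 0 = 255
255 - 0 = 255
Wildcard: 0.255.255.255


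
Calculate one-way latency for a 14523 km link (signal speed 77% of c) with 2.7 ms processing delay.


Speed = 0.77 * 3e5 km/s = 231000 km/s
Propagation delay = 14523 / 231000 = 0.0629 s = 62.8701 ms
Processing delay = 2.7 ms
Total one-way latency = 65.5701 ms


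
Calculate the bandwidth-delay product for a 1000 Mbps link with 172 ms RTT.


BDP = bandwidth * RTT
= 1000 Mbps * 172 ms
= 1000 * 1e6 * 172 / 1000 bits
= 172000000 bits
= 21500000 bytes
= 20996.0938 KB
BDP = 172000000 bits (21500000 bytes)


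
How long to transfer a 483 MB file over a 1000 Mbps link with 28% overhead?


Effective throughput = 1000 * (1 - 28/100) = 720 Mbps
File size in Mb = 483 * 8 = 3864 Mb
Time = 3864 / 720
Time = 5.3667 seconds


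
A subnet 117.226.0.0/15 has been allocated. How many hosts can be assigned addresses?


Host bits = 32 - 15 = 17
Total addresses = 2^17 = 131072
Usable = total - 2 (network and broadcast)
Usable hosts: 131070


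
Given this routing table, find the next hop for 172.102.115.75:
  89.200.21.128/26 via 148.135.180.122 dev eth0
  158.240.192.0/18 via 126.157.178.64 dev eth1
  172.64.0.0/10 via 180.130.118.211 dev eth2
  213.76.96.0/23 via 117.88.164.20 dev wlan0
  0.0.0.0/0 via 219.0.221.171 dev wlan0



Longest prefix match for 172.102.115.75:
  /26 89.200.21.128: no
  /18 158.240.192.0: no
  /10 172.64.0.0: MATCH
  /23 213.76.96.0: no
  /0 0.0.0.0: MATCH
Selected: next-hop 180.130.118.211 via eth2 (matched /10)


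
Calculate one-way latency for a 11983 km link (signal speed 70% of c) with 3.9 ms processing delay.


Speed = 0.7 * 3e5 km/s = 210000 km/s
Propagation delay = 11983 / 210000 = 0.0571 s = 57.0619 ms
Processing delay = 3.9 ms
Total one-way latency = 60.9619 ms


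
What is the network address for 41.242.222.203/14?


IP:   00101001.11110010.11011110.11001011
Mask: 11111111.11111100.00000000.00000000
AND operation:
Net:  00101001.11110000.00000000.00000000
Network: 41.240.0.0/14


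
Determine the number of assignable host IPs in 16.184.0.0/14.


Host bits = 32 - 14 = 18
Total addresses = 2^18 = 262144
Usable = total - 2 (network and broadcast)
Usable hosts: 262142


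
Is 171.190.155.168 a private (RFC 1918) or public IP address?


RFC 1918 private ranges:
  10.0.0.0/8 (10.0.0.0 - 10.255.255.255)
  172.16.0.0/12 (172.16.0.0 - 172.31.255.255)
  192.168.0.0/16 (192.168.0.0 - 192.168.255.255)
Public (not in any RFC 1918 range)


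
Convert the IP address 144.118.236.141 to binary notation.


144 = 10010000
118 = 01110110
236 = 11101100
141 = 10001101
Binary: 10010000.01110110.11101100.10001101


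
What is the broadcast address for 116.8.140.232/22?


Network: 116.8.140.0/22
Host bits = 10
Set all host bits to 1:
Broadcast: 116.8.143.255


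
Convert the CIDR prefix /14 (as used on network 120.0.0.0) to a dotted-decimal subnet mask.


/14 means 14 network bits, 18 host bits
Binary: 11111111111111000000000000000000
Mask: 255.252.0.0


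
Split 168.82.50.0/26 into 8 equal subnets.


New prefix = 26 + 3 = 29
Each subnet has 8 addresses
  168.82.50.0/29
  168.82.50.8/29
  168.82.50.16/29
  168.82.50.24/29
  168.82.50.32/29
  168.82.50.40/29
  168.82.50.48/29
  168.82.50.56/29
Subnets: 168.82.50.0/29, 168.82.50.8/29, 168.82.50.16/29, 168.82.50.24/29, 168.82.50.32/29, 168.82.50.40/29, 168.82.50.48/29, 168.82.50.56/29


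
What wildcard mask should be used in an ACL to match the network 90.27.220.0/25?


Subnet mask: 255.255.255.128
Wildcard = 255.255.255.255 - subnet mask
255 - 255 = 0
255 - 255 = 0
255 - 255 = 0
255 - 128 = 127
Wildcard: 0.0.0.127


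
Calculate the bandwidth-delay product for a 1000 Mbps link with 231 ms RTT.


BDP = bandwidth * RTT
= 1000 Mbps * 231 ms
= 1000 * 1e6 * 231 / 1000 bits
= 231000000 bits
= 28875000 bytes
= 28198.2422 KB
BDP = 231000000 bits (28875000 bytes)


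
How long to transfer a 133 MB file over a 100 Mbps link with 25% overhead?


Effective throughput = 100 * (1 - 25/100) = 75 Mbps
File size in Mb = 133 * 8 = 1064 Mb
Time = 1064 / 75
Time = 14.1867 seconds


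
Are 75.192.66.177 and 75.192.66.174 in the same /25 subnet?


Mask: 255.255.255.128
75.192.66.177 AND mask = 75.192.66.128
75.192.66.174 AND mask = 75.192.66.128
Yes, same subnet (75.192.66.128)


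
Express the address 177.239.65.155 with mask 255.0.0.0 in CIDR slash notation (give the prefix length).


Binary: 11111111.00000000.00000000.00000000
Count leading 1s
Prefix: /8


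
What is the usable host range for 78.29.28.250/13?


Network: 78.24.0.0
Broadcast: 78.31.255.255
First usable = network + 1
Last usable = broadcast - 1
Range: 78.24.0.1 to 78.31.255.254


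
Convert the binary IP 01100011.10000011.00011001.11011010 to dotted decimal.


01100011 = 99
10000011 = 131
00011001 = 25
11011010 = 218
IP: 99.131.25.218


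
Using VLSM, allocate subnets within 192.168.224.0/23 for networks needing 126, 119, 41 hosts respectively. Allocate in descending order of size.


126 hosts -> /25 (126 usable): 192.168.224.0/25
119 hosts -> /25 (126 usable): 192.168.224.128/25
41 hosts -> /26 (62 usable): 192.168.225.0/26
Allocation: 192.168.224.0/25 (126 hosts, 126 usable); 192.168.224.128/25 (119 hosts, 126 usable); 192.168.225.0/26 (41 hosts, 62 usable)


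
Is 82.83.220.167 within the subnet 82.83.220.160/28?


Subnet network: 82.83.220.160
Test IP AND mask: 82.83.220.160
Yes, 82.83.220.167 is in 82.83.220.160/28


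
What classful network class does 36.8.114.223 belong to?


First octet: 36
Binary: 00100100
0xxxxxxx -> Class A (1-126)
Class A, default mask 255.0.0.0 (/8)


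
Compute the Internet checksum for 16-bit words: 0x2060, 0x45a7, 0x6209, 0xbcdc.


Sum all words (with carry folding):
+ 0x2060 = 0x2060
+ 0x45a7 = 0x6607
+ 0x6209 = 0xc810
+ 0xbcdc = 0x84ed
One's complement: ~0x84ed
Checksum = 0x7b12


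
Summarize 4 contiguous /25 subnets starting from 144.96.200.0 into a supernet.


Original prefix: /25
Number of subnets: 4 = 2^2
New prefix = 25 - 2 = 23
Supernet: 144.96.200.0/23


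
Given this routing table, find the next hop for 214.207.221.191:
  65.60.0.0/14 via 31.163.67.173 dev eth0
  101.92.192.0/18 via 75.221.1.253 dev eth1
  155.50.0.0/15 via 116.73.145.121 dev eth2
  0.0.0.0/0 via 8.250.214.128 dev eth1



Longest prefix match for 214.207.221.191:
  /14 65.60.0.0: no
  /18 101.92.192.0: no
  /15 155.50.0.0: no
  /0 0.0.0.0: MATCH
Selected: next-hop 8.250.214.128 via eth1 (matched /0)


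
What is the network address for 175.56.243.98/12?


IP:   10101111.00111000.11110011.01100010
Mask: 11111111.11110000.00000000.00000000
AND operation:
Net:  10101111.00110000.00000000.00000000
Network: 175.48.0.0/12


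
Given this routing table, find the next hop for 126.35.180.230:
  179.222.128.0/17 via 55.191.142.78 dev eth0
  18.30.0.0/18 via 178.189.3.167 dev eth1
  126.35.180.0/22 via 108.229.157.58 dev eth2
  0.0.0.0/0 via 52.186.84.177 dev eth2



Longest prefix match for 126.35.180.230:
  /17 179.222.128.0: no
  /18 18.30.0.0: no
  /22 126.35.180.0: MATCH
  /0 0.0.0.0: MATCH
Selected: next-hop 108.229.157.58 via eth2 (matched /22)


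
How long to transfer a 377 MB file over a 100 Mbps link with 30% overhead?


Effective throughput = 100 * (1 - 30/100) = 70 Mbps
File size in Mb = 377 * 8 = 3016 Mb
Time = 3016 / 70
Time = 43.0857 seconds


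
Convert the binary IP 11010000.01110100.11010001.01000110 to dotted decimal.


11010000 = 208
01110100 = 116
11010001 = 209
01000110 = 70
IP: 208.116.209.70


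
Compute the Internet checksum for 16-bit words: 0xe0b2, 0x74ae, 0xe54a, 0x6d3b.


Sum all words (with carry folding):
+ 0xe0b2 = 0xe0b2
+ 0x74ae = 0x5561
+ 0xe54a = 0x3aac
+ 0x6d3b = 0xa7e7
One's complement: ~0xa7e7
Checksum = 0x5818


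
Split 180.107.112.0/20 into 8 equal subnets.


New prefix = 20 + 3 = 23
Each subnet has 512 addresses
  180.107.112.0/23
  180.107.114.0/23
  180.107.116.0/23
  180.107.118.0/23
  180.107.120.0/23
  180.107.122.0/23
  180.107.124.0/23
  180.107.126.0/23
Subnets: 180.107.112.0/23, 180.107.114.0/23, 180.107.116.0/23, 180.107.118.0/23, 180.107.120.0/23, 180.107.122.0/23, 180.107.124.0/23, 180.107.126.0/23


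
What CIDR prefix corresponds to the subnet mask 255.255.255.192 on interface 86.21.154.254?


Binary: 11111111.11111111.11111111.11000000
Count leading 1s
Prefix: /26


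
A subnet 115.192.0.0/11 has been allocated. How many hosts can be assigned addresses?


Host bits = 32 - 11 = 21
Total addresses = 2^21 = 2097152
Usable = total - 2 (network and broadcast)
Usable hosts: 2097150


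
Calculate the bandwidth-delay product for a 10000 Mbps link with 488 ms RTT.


BDP = bandwidth * RTT
= 10000 Mbps * 488 ms
= 10000 * 1e6 * 488 / 1000 bits
= 4880000000 bits
= 610000000 bytes
= 595703.125 KB
BDP = 4880000000 bits (610000000 bytes)


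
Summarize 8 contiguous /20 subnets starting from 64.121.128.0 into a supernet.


Original prefix: /20
Number of subnets: 8 = 2^3
New prefix = 20 - 3 = 17
Supernet: 64.121.128.0/17


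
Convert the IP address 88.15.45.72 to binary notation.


88 = 01011000
15 = 00001111
45 = 00101101
72 = 01001000
Binary: 01011000.00001111.00101101.01001000


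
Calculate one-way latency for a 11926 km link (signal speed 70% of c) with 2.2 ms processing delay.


Speed = 0.7 * 3e5 km/s = 210000 km/s
Propagation delay = 11926 / 210000 = 0.0568 s = 56.7905 ms
Processing delay = 2.2 ms
Total one-way latency = 58.9905 ms


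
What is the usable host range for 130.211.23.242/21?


Network: 130.211.16.0
Broadcast: 130.211.23.255
First usable = network + 1
Last usable = broadcast - 1
Range: 130.211.16.1 to 130.211.23.254


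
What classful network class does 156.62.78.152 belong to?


First octet: 156
Binary: 10011100
10xxxxxx -> Class B (128-191)
Class B, default mask 255.255.0.0 (/16)


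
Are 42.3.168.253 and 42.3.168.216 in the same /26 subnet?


Mask: 255.255.255.192
42.3.168.253 AND mask = 42.3.168.192
42.3.168.216 AND mask = 42.3.168.192
Yes, same subnet (42.3.168.192)


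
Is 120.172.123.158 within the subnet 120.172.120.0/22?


Subnet network: 120.172.120.0
Test IP AND mask: 120.172.120.0
Yes, 120.172.123.158 is in 120.172.120.0/22


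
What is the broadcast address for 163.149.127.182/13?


Network: 163.144.0.0/13
Host bits = 19
Set all host bits to 1:
Broadcast: 163.151.255.255


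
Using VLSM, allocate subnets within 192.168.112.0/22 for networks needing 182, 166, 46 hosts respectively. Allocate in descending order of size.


182 hosts -> /24 (254 usable): 192.168.112.0/24
166 hosts -> /24 (254 usable): 192.168.113.0/24
46 hosts -> /26 (62 usable): 192.168.114.0/26
Allocation: 192.168.112.0/24 (182 hosts, 254 usable); 192.168.113.0/24 (166 hosts, 254 usable); 192.168.114.0/26 (46 hosts, 62 usable)


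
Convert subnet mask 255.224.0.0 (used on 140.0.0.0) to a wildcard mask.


Subnet mask: 255.224.0.0
Wildcard = 255.255.255.255 - subnet mask
255 - 255 = 0
255 - 224 = 31
255 - 0 = 255
255 - 0 = 255
Wildcard: 0.31.255.255


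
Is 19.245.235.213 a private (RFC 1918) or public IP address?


RFC 1918 private ranges:
  10.0.0.0/8 (10.0.0.0 - 10.255.255.255)
  172.16.0.0/12 (172.16.0.0 - 172.31.255.255)
  192.168.0.0/16 (192.168.0.0 - 192.168.255.255)
Public (not in any RFC 1918 range)


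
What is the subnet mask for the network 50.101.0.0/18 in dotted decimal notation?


/18 means 18 network bits, 14 host bits
Binary: 11111111111111111100000000000000
Mask: 255.255.192.0


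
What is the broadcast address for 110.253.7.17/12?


Network: 110.240.0.0/12
Host bits = 20
Set all host bits to 1:
Broadcast: 110.255.255.255


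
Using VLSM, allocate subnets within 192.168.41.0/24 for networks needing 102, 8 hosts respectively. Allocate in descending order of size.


102 hosts -> /25 (126 usable): 192.168.41.0/25
8 hosts -> /28 (14 usable): 192.168.41.128/28
Allocation: 192.168.41.0/25 (102 hosts, 126 usable); 192.168.41.128/28 (8 hosts, 14 usable)


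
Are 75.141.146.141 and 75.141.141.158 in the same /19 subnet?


Mask: 255.255.224.0
75.141.146.141 AND mask = 75.141.128.0
75.141.141.158 AND mask = 75.141.128.0
Yes, same subnet (75.141.128.0)


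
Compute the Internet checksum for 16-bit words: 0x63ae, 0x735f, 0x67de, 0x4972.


Sum all words (with carry folding):
+ 0x63ae = 0x63ae
+ 0x735f = 0xd70d
+ 0x67de = 0x3eec
+ 0x4972 = 0x885e
One's complement: ~0x885e
Checksum = 0x77a1


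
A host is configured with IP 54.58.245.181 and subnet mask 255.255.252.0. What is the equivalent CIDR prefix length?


Binary: 11111111.11111111.11111100.00000000
Count leading 1s
Prefix: /22


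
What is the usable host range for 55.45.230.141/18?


Network: 55.45.192.0
Broadcast: 55.45.255.255
First usable = network + 1
Last usable = broadcast - 1
Range: 55.45.192.1 to 55.45.255.254


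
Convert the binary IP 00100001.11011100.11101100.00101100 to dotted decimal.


00100001 = 33
11011100 = 220
11101100 = 236
00101100 = 44
IP: 33.220.236.44


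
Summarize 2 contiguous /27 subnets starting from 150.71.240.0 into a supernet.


Original prefix: /27
Number of subnets: 2 = 2^1
New prefix = 27 - 1 = 26
Supernet: 150.71.240.0/26


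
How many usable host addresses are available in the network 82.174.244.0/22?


Host bits = 32 - 22 = 10
Total addresses = 2^10 = 1024
Usable = total - 2 (network and broadcast)
Usable hosts: 1022


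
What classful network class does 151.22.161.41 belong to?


First octet: 151
Binary: 10010111
10xxxxxx -> Class B (128-191)
Class B, default mask 255.255.0.0 (/16)


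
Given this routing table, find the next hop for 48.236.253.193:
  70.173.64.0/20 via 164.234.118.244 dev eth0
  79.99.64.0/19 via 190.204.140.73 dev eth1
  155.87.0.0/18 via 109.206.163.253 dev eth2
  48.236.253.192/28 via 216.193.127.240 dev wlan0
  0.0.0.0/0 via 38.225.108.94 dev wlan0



Longest prefix match for 48.236.253.193:
  /20 70.173.64.0: no
  /19 79.99.64.0: no
  /18 155.87.0.0: no
  /28 48.236.253.192: MATCH
  /0 0.0.0.0: MATCH
Selected: next-hop 216.193.127.240 via wlan0 (matched /28)


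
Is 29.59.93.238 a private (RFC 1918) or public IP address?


RFC 1918 private ranges:
  10.0.0.0/8 (10.0.0.0 - 10.255.255.255)
  172.16.0.0/12 (172.16.0.0 - 172.31.255.255)
  192.168.0.0/16 (192.168.0.0 - 192.168.255.255)
Public (not in any RFC 1918 range)


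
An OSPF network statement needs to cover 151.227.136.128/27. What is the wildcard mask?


Subnet mask: 255.255.255.224
Wildcard = 255.255.255.255 - subnet mask
255 - 255 = 0
255 - 255 = 0
255 - 255 = 0
255 - 224 = 31
Wildcard: 0.0.0.31


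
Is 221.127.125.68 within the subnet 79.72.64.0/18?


Subnet network: 79.72.64.0
Test IP AND mask: 221.127.64.0
No, 221.127.125.68 is not in 79.72.64.0/18


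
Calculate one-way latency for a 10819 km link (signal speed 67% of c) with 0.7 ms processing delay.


Speed = 0.67 * 3e5 km/s = 201000 km/s
Propagation delay = 10819 / 201000 = 0.0538 s = 53.8259 ms
Processing delay = 0.7 ms
Total one-way latency = 54.5259 ms


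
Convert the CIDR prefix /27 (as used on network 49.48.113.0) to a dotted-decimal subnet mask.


/27 means 27 network bits, 5 host bits
Binary: 11111111111111111111111111100000
Mask: 255.255.255.224


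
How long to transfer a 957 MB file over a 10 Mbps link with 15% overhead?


Effective throughput = 10 * (1 - 15/100) = 8.5 Mbps
File size in Mb = 957 * 8 = 7656 Mb
Time = 7656 / 8.5
Time = 900.7059 seconds


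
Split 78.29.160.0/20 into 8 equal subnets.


New prefix = 20 + 3 = 23
Each subnet has 512 addresses
  78.29.160.0/23
  78.29.162.0/23
  78.29.164.0/23
  78.29.166.0/23
  78.29.168.0/23
  78.29.170.0/23
  78.29.172.0/23
  78.29.174.0/23
Subnets: 78.29.160.0/23, 78.29.162.0/23, 78.29.164.0/23, 78.29.166.0/23, 78.29.168.0/23, 78.29.170.0/23, 78.29.172.0/23, 78.29.174.0/23


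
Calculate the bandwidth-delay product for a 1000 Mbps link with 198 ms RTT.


BDP = bandwidth * RTT
= 1000 Mbps * 198 ms
= 1000 * 1e6 * 198 / 1000 bits
= 198000000 bits
= 24750000 bytes
= 24169.9219 KB
BDP = 198000000 bits (24750000 bytes)


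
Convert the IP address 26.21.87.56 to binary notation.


26 = 00011010
21 = 00010101
87 = 01010111
56 = 00111000
Binary: 00011010.00010101.01010111.00111000


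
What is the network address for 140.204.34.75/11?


IP:   10001100.11001100.00100010.01001011
Mask: 11111111.11100000.00000000.00000000
AND operation:
Net:  10001100.11000000.00000000.00000000
Network: 140.192.0.0/11


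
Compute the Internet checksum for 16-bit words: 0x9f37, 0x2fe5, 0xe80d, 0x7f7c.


Sum all words (with carry folding):
+ 0x9f37 = 0x9f37
+ 0x2fe5 = 0xcf1c
+ 0xe80d = 0xb72a
+ 0x7f7c = 0x36a7
One's complement: ~0x36a7
Checksum = 0xc958


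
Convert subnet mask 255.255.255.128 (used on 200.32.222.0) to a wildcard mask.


Subnet mask: 255.255.255.128
Wildcard = 255.255.255.255 - subnet mask
255 - 255 = 0
255 - 255 = 0
255 - 255 = 0
255 - 128 = 127
Wildcard: 0.0.0.127


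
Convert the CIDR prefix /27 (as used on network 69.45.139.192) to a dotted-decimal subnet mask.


/27 means 27 network bits, 5 host bits
Binary: 11111111111111111111111111100000
Mask: 255.255.255.224


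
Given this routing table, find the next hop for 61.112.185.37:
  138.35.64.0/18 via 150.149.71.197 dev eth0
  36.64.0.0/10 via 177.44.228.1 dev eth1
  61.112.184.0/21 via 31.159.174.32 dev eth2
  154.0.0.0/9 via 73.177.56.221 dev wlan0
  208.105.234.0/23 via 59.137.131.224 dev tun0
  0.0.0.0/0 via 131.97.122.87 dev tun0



Longest prefix match for 61.112.185.37:
  /18 138.35.64.0: no
  /10 36.64.0.0: no
  /21 61.112.184.0: MATCH
  /9 154.0.0.0: no
  /23 208.105.234.0: no
  /0 0.0.0.0: MATCH
Selected: next-hop 31.159.174.32 via eth2 (matched /21)


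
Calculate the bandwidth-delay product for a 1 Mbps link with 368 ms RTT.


BDP = bandwidth * RTT
= 1 Mbps * 368 ms
= 1 * 1e6 * 368 / 1000 bits
= 368000 bits
= 46000 bytes
= 44.9219 KB
BDP = 368000 bits (46000 bytes)


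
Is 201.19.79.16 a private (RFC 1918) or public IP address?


RFC 1918 private ranges:
  10.0.0.0/8 (10.0.0.0 - 10.255.255.255)
  172.16.0.0/12 (172.16.0.0 - 172.31.255.255)
  192.168.0.0/16 (192.168.0.0 - 192.168.255.255)
Public (not in any RFC 1918 range)


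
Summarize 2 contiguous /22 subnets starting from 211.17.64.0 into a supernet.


Original prefix: /22
Number of subnets: 2 = 2^1
New prefix = 22 - 1 = 21
Supernet: 211.17.64.0/21


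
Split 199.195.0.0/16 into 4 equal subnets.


New prefix = 16 + 2 = 18
Each subnet has 16384 addresses
  199.195.0.0/18
  199.195.64.0/18
  199.195.128.0/18
  199.195.192.0/18
Subnets: 199.195.0.0/18, 199.195.64.0/18, 199.195.128.0/18, 199.195.192.0/18


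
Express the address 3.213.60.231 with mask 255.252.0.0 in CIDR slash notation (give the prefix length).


Binary: 11111111.11111100.00000000.00000000
Count leading 1s
Prefix: /14


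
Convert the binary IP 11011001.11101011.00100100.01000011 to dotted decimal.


11011001 = 217
11101011 = 235
00100100 = 36
01000011 = 67
IP: 217.235.36.67


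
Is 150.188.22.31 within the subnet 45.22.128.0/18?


Subnet network: 45.22.128.0
Test IP AND mask: 150.188.0.0
No, 150.188.22.31 is not in 45.22.128.0/18


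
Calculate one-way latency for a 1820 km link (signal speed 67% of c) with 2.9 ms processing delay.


Speed = 0.67 * 3e5 km/s = 201000 km/s
Propagation delay = 1820 / 201000 = 0.0091 s = 9.0547 ms
Processing delay = 2.9 ms
Total one-way latency = 11.9547 ms


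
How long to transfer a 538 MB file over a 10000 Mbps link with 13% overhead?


Effective throughput = 10000 * (1 - 13/100) = 8700 Mbps
File size in Mb = 538 * 8 = 4304 Mb
Time = 4304 / 8700
Time = 0.4947 seconds


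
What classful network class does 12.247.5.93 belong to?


First octet: 12
Binary: 00001100
0xxxxxxx -> Class A (1-126)
Class A, default mask 255.0.0.0 (/8)


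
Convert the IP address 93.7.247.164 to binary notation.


93 = 01011101
7 = 00000111
247 = 11110111
164 = 10100100
Binary: 01011101.00000111.11110111.10100100


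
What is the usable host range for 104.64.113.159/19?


Network: 104.64.96.0
Broadcast: 104.64.127.255
First usable = network + 1
Last usable = broadcast - 1
Range: 104.64.96.1 to 104.64.127.254


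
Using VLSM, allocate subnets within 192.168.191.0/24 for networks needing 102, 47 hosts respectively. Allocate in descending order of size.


102 hosts -> /25 (126 usable): 192.168.191.0/25
47 hosts -> /26 (62 usable): 192.168.191.128/26
Allocation: 192.168.191.0/25 (102 hosts, 126 usable); 192.168.191.128/26 (47 hosts, 62 usable)


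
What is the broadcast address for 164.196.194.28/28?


Network: 164.196.194.16/28
Host bits = 4
Set all host bits to 1:
Broadcast: 164.196.194.31


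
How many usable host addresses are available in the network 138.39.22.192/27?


Host bits = 32 - 27 = 5
Total addresses = 2^5 = 32
Usable = total - 2 (network and broadcast)
Usable hosts: 30


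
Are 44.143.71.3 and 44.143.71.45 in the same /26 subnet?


Mask: 255.255.255.192
44.143.71.3 AND mask = 44.143.71.0
44.143.71.45 AND mask = 44.143.71.0
Yes, same subnet (44.143.71.0)


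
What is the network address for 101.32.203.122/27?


IP:   01100101.00100000.11001011.01111010
Mask: 11111111.11111111.11111111.11100000
AND operation:
Net:  01100101.00100000.11001011.01100000
Network: 101.32.203.96/27


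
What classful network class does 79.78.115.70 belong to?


First octet: 79
Binary: 01001111
0xxxxxxx -> Class A (1-126)
Class A, default mask 255.0.0.0 (/8)


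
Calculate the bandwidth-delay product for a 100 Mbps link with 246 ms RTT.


BDP = bandwidth * RTT
= 100 Mbps * 246 ms
= 100 * 1e6 * 246 / 1000 bits
= 24600000 bits
= 3075000 bytes
= 3002.9297 KB
BDP = 24600000 bits (3075000 bytes)


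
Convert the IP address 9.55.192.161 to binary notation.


9 = 00001001
55 = 00110111
192 = 11000000
161 = 10100001
Binary: 00001001.00110111.11000000.10100001


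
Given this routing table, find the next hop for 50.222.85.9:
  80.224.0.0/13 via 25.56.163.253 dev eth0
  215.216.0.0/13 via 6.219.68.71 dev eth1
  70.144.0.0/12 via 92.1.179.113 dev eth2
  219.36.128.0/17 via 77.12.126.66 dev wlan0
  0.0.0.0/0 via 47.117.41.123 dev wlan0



Longest prefix match for 50.222.85.9:
  /13 80.224.0.0: no
  /13 215.216.0.0: no
  /12 70.144.0.0: no
  /17 219.36.128.0: no
  /0 0.0.0.0: MATCH
Selected: next-hop 47.117.41.123 via wlan0 (matched /0)


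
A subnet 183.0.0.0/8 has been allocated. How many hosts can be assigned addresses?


Host bits = 32 - 8 = 24
Total addresses = 2^24 = 16777216
Usable = total - 2 (network and broadcast)
Usable hosts: 16777214


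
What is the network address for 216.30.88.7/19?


IP:   11011000.00011110.01011000.00000111
Mask: 11111111.11111111.11100000.00000000
AND operation:
Net:  11011000.00011110.01000000.00000000
Network: 216.30.64.0/19


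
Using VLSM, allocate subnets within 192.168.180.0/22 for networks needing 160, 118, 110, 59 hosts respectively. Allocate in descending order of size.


160 hosts -> /24 (254 usable): 192.168.180.0/24
118 hosts -> /25 (126 usable): 192.168.181.0/25
110 hosts -> /25 (126 usable): 192.168.181.128/25
59 hosts -> /26 (62 usable): 192.168.182.0/26
Allocation: 192.168.180.0/24 (160 hosts, 254 usable); 192.168.181.0/25 (118 hosts, 126 usable); 192.168.181.128/25 (110 hosts, 126 usable); 192.168.182.0/26 (59 hosts, 62 usable)


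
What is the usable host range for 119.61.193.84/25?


Network: 119.61.193.0
Broadcast: 119.61.193.127
First usable = network + 1
Last usable = broadcast - 1
Range: 119.61.193.1 to 119.61.193.126


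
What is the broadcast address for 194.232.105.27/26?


Network: 194.232.105.0/26
Host bits = 6
Set all host bits to 1:
Broadcast: 194.232.105.63


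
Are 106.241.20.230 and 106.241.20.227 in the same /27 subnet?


Mask: 255.255.255.224
106.241.20.230 AND mask = 106.241.20.224
106.241.20.227 AND mask = 106.241.20.224
Yes, same subnet (106.241.20.224)


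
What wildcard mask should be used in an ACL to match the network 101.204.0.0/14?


Subnet mask: 255.252.0.0
Wildcard = 255.255.255.255 - subnet mask
255 - 255 = 0
255 - 252 = 3
255 - 0 = 255
255 - 0 = 255
Wildcard: 0.3.255.255
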